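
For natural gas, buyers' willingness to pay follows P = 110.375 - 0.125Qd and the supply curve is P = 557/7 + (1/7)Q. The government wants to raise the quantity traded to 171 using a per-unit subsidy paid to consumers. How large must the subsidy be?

Required subsidy s = 15 per unit

At Q = 171, from the demand curve buyers pay Pb = 110.375 − 0.125·171 = 89; from the supply curve sellers need Ps = 557/7 + (1/7)·171 = 104.
The subsidy must fill the gap: s = Ps − Pb = 104 − 89 = 15.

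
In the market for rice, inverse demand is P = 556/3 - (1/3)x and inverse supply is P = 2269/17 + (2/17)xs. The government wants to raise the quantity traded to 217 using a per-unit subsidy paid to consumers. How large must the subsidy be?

Required subsidy s = 46 per unit

At x = 217, from the demand curve buyers pay Pb = 556/3 − (1/3)·217 = 113; from the supply curve sellers need Ps = 2269/17 + (2/17)·217 = 159.
The subsidy must fill the gap: s = Ps − Pb = 159 − 113 = 46.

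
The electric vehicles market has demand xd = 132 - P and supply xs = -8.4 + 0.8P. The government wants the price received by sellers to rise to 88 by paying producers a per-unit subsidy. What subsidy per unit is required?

Required subsidy s = 18 per unit

At a seller price of 88, quantity supplied is -8.4 + 0.8·88 = 62.
Buyers absorb 62 only when they pay Pb with 132 − 1·Pb = 62, i.e. Pb = 70.
s = Ps − Pb = 88 − 70 = 18.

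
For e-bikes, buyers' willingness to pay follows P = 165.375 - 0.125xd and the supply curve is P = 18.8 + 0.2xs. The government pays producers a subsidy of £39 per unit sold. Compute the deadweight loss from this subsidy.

Deadweight loss = £2340

Pre-subsidy: 165.375 - 0.125x = 18.8 + 0.2x gives x* = 451 and P* = 109.
With the subsidy, sellers receive Ps = Pb + 39 for each unit, where Pb is the price buyers pay.
On the curves, Pb = 165.375 - 0.125x and Ps = 18.8 + 0.2x; the wedge Ps − Pb = 39 gives 18.8 + 0.2x − (165.375 - 0.125x) = 39, so x' = 571.
Then Pb = 165.375 − 0.125·571 = 94 and Ps = 18.8 + 0.2·571 = 133.
The subsidy expands output by 571 − 451 = 120 past the efficient level; on those units the gap between marginal cost and willingness to pay runs from 0 up to 39.
DWL = ½ × 39 × 120 = 2340.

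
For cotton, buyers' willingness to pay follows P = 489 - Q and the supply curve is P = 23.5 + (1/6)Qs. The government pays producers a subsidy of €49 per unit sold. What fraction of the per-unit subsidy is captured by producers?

Pre-subsidy: 489 - Q = 23.5 + (1/6)Q gives Q* = 399 and P* = 90.
With the subsidy, sellers receive Ps = Pb + 49 for each unit, where Pb is the price buyers pay.
On the curves, Pb = 489 - Q and Ps = 23.5 + (1/6)Q; the wedge Ps − Pb = 49 gives 23.5 + (1/6)Q − (489 - Q) = 49, so Q' = 441.
Then Pb = 489 − 1·441 = 48 and Ps = 23.5 + (1/6)·441 = 97.
Buyers' price falls by P* − Pb = 90 − 48 = 42; sellers' price rises by Ps − P* = 97 − 90 = 7.
So producers capture 7/49 = 1/7 of each unit of subsidy.

Producer share = 1/7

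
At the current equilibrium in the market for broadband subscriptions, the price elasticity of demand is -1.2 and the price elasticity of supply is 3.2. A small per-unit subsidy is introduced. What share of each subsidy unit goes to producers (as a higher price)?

For a small subsidy around the equilibrium, the benefit split depends on the relative slopes, which at a point are proportional to the elasticities.
Buyer share = εs/(εs + |εd|) = 3.2/(3.2 + 1.2) = 8/11; seller share = |εd|/(εs + |εd|) = 3/11.
So producers capture 3/11 of the subsidy.

Producer share = 3/11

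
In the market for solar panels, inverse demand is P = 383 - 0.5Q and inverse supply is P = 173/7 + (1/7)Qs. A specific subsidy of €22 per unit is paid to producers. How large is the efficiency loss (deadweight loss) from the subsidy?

Pre-subsidy: 383 - 0.5Q = 173/7 + (1/7)Q gives Q* = 1672/3 and P* = 313/3.
With the subsidy, sellers receive Ps = Pb + 22 for each unit, where Pb is the price buyers pay.
On the curves, Pb = 383 - 0.5Q and Ps = 173/7 + (1/7)Q; the wedge Ps − Pb = 22 gives 173/7 + (1/7)Q − (383 - 0.5Q) = 22, so Q' = 5324/9.
Then Pb = 383 − 0.5·(5324/9) = 785/9 and Ps = 173/7 + (1/7)·(5324/9) = 983/9.
The subsidy expands output by 5324/9 − 1672/3 = 308/9 past the efficient level; on those units the gap between marginal cost and willingness to pay runs from 0 up to 22.
DWL = ½ × 22 × 308/9 = 3388/9.

Deadweight loss = 3388/9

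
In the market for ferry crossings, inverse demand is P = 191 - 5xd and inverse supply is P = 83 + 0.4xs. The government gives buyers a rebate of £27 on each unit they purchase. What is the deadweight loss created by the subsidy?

Deadweight loss = £67.5

Pre-subsidy: 191 - 5x = 83 + 0.4x gives x* = 20 and P* = 91.
With the rebate, buyers effectively pay Pb = Ps − 27, where Ps is the price sellers receive.
On the curves, Pb = 191 - 5x and Ps = 83 + 0.4x; the wedge Ps − Pb = 27 gives 83 + 0.4x − (191 - 5x) = 27, so x' = 25.
Then Pb = 191 − 5·25 = 66 and Ps = 83 + 0.4·25 = 93.
The subsidy expands output by 25 − 20 = 5 past the efficient level; on those units the gap between marginal cost and willingness to pay runs from 0 up to 27.
DWL = ½ × 27 × 5 = 67.5.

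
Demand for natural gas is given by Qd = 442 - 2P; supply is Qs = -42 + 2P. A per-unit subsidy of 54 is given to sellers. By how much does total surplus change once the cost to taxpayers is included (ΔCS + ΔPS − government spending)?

Net change in total surplus = -1458

Pre-subsidy: 442 - 2P = -42 + 2P gives P* = 121, Q* = 200.
With the subsidy, sellers receive Ps = Pb + 54 for each unit, where Pb is the price buyers pay.
Supply in terms of Pb becomes Qs = -42 + 2(Pb + 54) = 66 + 2Pb. Setting this equal to demand: 442 - 2Pb = 66 + 2Pb, so Pb = 94.
Sellers receive Ps = 94 + 54 = 148; Q' = 442 − 2·94 = 254.
ΔCS = ½(200 + 254)(121 − 94) = 6129; ΔPS = ½(200 + 254)(148 − 121) = 6129.
Government spending = 54 × 254 = 13716.
Net change = 6129 + 6129 − 13716 = -1458. The loss equals the DWL triangle ½·54·54.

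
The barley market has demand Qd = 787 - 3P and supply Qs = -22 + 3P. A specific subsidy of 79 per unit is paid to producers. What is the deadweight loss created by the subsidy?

Deadweight loss = 4680.75

Pre-subsidy: 787 - 3P = -22 + 3P gives P* = 809/6, Q* = 382.5.
With the subsidy, sellers receive Ps = Pb + 79 for each unit, where Pb is the price buyers pay.
Supply in terms of Pb becomes Qs = -22 + 3(Pb + 79) = 215 + 3Pb. Setting this equal to demand: 787 - 3Pb = 215 + 3Pb, so Pb = 286/3.
Sellers receive Ps = 286/3 + 79 = 523/3; Q' = 787 − 3·(286/3) = 501.
The subsidy expands output by 501 − 382.5 = 118.5 past the efficient level; on those units the gap between marginal cost and willingness to pay runs from 0 up to 79.
DWL = ½ × 79 × 118.5 = 4680.75.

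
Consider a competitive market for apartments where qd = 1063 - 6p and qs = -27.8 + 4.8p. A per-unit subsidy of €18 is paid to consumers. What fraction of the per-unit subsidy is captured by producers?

Producer share = 5/9

Pre-subsidy: 1063 - 6p = -27.8 + 4.8p gives p* = 101, q* = 457.
With the rebate, buyers effectively pay pb = ps − 18, where ps is the price sellers receive.
Demand in terms of ps becomes qd = 1063 − 6(ps − 18) = 1171 - 6ps. Setting this equal to supply: 1171 - 6ps = -27.8 + 4.8ps, so ps = 111.
Buyers pay pb = 111 − 18 = 93; q' = -27.8 + 4.8·111 = 505.
Buyers' price falls by p* − pb = 101 − 93 = 8; sellers' price rises by ps − p* = 111 − 101 = 10.
So producers capture 10/18 = 5/9 of each unit of subsidy.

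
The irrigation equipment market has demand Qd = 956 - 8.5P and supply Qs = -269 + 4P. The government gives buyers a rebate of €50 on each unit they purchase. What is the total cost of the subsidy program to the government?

Government cost = €12950

Pre-subsidy: 956 - 8.5P = -269 + 4P gives P* = 98, Q* = 123.
With the rebate, buyers effectively pay Pb = Ps − 50, where Ps is the price sellers receive.
Demand in terms of Ps becomes Qd = 956 − 8.5(Ps − 50) = 1381 - 8.5Ps. Setting this equal to supply: 1381 - 8.5Ps = -269 + 4Ps, so Ps = 132.
Buyers pay Pb = 132 − 50 = 82; Q' = -269 + 4·132 = 259.
Government outlay = subsidy × quantity = 50 × 259 = 12950.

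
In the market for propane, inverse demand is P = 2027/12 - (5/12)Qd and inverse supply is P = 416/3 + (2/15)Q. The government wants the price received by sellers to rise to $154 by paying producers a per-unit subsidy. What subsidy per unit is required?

At a seller price of 154, quantity supplied is -1040 + 7.5·154 = 115.
Buyers absorb 115 only when they pay Pb = 2027/12 − (5/12)·115 = 121.
s = Ps − Pb = 154 − 121 = 33.

Required subsidy s = $33 per unit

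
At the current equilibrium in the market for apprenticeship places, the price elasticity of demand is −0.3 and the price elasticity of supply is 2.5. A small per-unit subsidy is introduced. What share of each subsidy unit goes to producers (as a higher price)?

Producer share = 3/28

For a small subsidy around the equilibrium, the benefit split depends on the relative slopes, which at a point are proportional to the elasticities.
Buyer share = εs/(εs + |εd|) = 2.5/(2.5 + 0.3) = 25/28; seller share = |εd|/(εs + |εd|) = 3/28.
So producers capture 3/28 of the subsidy.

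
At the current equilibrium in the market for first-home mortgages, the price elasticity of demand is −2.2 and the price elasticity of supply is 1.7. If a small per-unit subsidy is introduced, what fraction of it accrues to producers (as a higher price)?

For a small subsidy around the equilibrium, the benefit split depends on the relative slopes, which at a point are proportional to the elasticities.
Buyer share = εs/(εs + |εd|) = 1.7/(1.7 + 2.2) = 17/39; seller share = |εd|/(εs + |εd|) = 22/39.
So producers capture 22/39 of the subsidy.

Producer share = 22/39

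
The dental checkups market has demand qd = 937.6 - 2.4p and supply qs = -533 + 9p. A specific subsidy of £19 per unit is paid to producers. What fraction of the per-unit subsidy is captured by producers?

Producer share = 4/19

Pre-subsidy: 937.6 - 2.4p = -533 + 9p gives p* = 129, q* = 628.
With the subsidy, sellers receive ps = pb + 19 for each unit, where pb is the price buyers pay.
Supply in terms of pb becomes qs = -533 + 9(pb + 19) = -362 + 9pb. Setting this equal to demand: 937.6 - 2.4pb = -362 + 9pb, so pb = 114.
Sellers receive ps = 114 + 19 = 133; q' = 937.6 − 2.4·114 = 664.
Buyers' price falls by p* − pb = 129 − 114 = 15; sellers' price rises by ps − p* = 133 − 129 = 4.
So producers capture 4/19 = 4/19 of each unit of subsidy.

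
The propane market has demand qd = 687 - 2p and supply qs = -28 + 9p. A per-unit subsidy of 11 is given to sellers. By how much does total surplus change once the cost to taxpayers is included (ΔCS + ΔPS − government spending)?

Net change in total surplus = -99

Pre-subsidy: 687 - 2p = -28 + 9p gives p* = 65, q* = 557.
With the subsidy, sellers receive ps = pb + 11 for each unit, where pb is the price buyers pay.
Supply in terms of pb becomes qs = -28 + 9(pb + 11) = 71 + 9pb. Setting this equal to demand: 687 - 2pb = 71 + 9pb, so pb = 56.
Sellers receive ps = 56 + 11 = 67; q' = 687 − 2·56 = 575.
ΔCS = ½(557 + 575)(65 − 56) = 5094; ΔPS = ½(557 + 575)(67 − 65) = 1132.
Government spending = 11 × 575 = 6325.
Net change = 5094 + 1132 − 6325 = -99. The loss equals the DWL triangle ½·11·18.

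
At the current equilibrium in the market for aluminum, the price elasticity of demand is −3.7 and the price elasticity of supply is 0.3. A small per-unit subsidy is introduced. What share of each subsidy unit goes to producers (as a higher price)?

For a small subsidy around the equilibrium, the benefit split depends on the relative slopes, which at a point are proportional to the elasticities.
Buyer share = εs/(εs + |εd|) = 0.3/(0.3 + 3.7) = 0.075; seller share = |εd|/(εs + |εd|) = 0.925.
So producers capture 0.925 of the subsidy.

Producer share = 0.925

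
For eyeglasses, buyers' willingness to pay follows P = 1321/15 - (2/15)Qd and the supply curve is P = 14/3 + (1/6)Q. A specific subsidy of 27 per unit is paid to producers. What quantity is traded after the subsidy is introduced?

Q' = 368

Pre-subsidy: 1321/15 - (2/15)Q = 14/3 + (1/6)Q gives Q* = 278 and P* = 51.
With the subsidy, sellers receive Ps = Pb + 27 for each unit, where Pb is the price buyers pay.
On the curves, Pb = 1321/15 - (2/15)Q and Ps = 14/3 + (1/6)Q; the wedge Ps − Pb = 27 gives 14/3 + (1/6)Q − (1321/15 - (2/15)Q) = 27, so Q' = 368.
Then Pb = 1321/15 − (2/15)·368 = 39 and Ps = 14/3 + (1/6)·368 = 66.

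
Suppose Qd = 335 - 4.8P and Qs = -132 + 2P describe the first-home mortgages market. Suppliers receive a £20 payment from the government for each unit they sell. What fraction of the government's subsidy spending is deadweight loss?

DWL / government spending = 240/571

Pre-subsidy: 335 - 4.8P = -132 + 2P gives P* = 2335/34, Q* = 91/17.
With the subsidy, sellers receive Ps = Pb + 20 for each unit, where Pb is the price buyers pay.
Supply in terms of Pb becomes Qs = -132 + 2(Pb + 20) = -92 + 2Pb. Setting this equal to demand: 335 - 4.8Pb = -92 + 2Pb, so Pb = 2135/34.
Sellers receive Ps = 2135/34 + 20 = 2815/34; Q' = 335 − 4.8·(2135/34) = 571/17.
ΔCS = ½(91/17 + 571/17)(2335/34 − 2135/34) = 33100/289; ΔPS = ½(91/17 + 571/17)(2815/34 − 2335/34) = 79440/289.
Government spending = 20 × 571/17 = 11420/17.
DWL = ½ × 20 × (571/17 − 91/17) = 4800/17; fraction = (4800/17) / (11420/17) = 240/571.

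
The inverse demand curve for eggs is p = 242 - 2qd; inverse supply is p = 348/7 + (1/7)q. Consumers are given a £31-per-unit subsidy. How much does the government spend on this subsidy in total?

Government cost = £3230.2

Pre-subsidy: 242 - 2q = 348/7 + (1/7)q gives q* = 1346/15 and p* = 938/15.
With the rebate, buyers effectively pay pb = ps − 31, where ps is the price sellers receive.
On the curves, pb = 242 - 2q and ps = 348/7 + (1/7)q; the wedge ps − pb = 31 gives 348/7 + (1/7)q − (242 - 2q) = 31, so q' = 104.2.
Then pb = 242 − 2·104.2 = 33.6 and ps = 348/7 + (1/7)·104.2 = 64.6.
Government outlay = subsidy × quantity = 31 × 104.2 = 3230.2.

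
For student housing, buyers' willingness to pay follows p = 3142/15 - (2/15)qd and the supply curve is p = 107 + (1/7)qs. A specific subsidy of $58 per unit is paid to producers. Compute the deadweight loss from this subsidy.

Deadweight loss = $6090

Pre-subsidy: 3142/15 - (2/15)q = 107 + (1/7)q gives q* = 371 and p* = 160.
With the subsidy, sellers receive ps = pb + 58 for each unit, where pb is the price buyers pay.
On the curves, pb = 3142/15 - (2/15)q and ps = 107 + (1/7)q; the wedge ps − pb = 58 gives 107 + (1/7)q − (3142/15 - (2/15)q) = 58, so q' = 581.
Then pb = 3142/15 − (2/15)·581 = 132 and ps = 107 + (1/7)·581 = 190.
The subsidy expands output by 581 − 371 = 210 past the efficient level; on those units the gap between marginal cost and willingness to pay runs from 0 up to 58.
DWL = ½ × 58 × 210 = 6090.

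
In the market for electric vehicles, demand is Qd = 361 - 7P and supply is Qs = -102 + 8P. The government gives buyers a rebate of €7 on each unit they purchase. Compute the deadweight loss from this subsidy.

Pre-subsidy: 361 - 7P = -102 + 8P gives P* = 463/15, Q* = 2174/15.
With the rebate, buyers effectively pay Pb = Ps − 7, where Ps is the price sellers receive.
Demand in terms of Ps becomes Qd = 361 − 7(Ps − 7) = 410 - 7Ps. Setting this equal to supply: 410 - 7Ps = -102 + 8Ps, so Ps = 512/15.
Buyers pay Pb = 512/15 − 7 = 407/15; Q' = -102 + 8·(512/15) = 2566/15.
The subsidy expands output by 2566/15 − 2174/15 = 392/15 past the efficient level; on those units the gap between marginal cost and willingness to pay runs from 0 up to 7.
DWL = ½ × 7 × 392/15 = 1372/15.

Deadweight loss = 1372/15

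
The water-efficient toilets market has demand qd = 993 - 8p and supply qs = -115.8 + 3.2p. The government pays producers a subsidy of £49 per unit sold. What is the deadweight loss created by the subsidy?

Pre-subsidy: 993 - 8p = -115.8 + 3.2p gives p* = 99, q* = 201.
With the subsidy, sellers receive ps = pb + 49 for each unit, where pb is the price buyers pay.
Supply in terms of pb becomes qs = -115.8 + 3.2(pb + 49) = 41 + 3.2pb. Setting this equal to demand: 993 - 8pb = 41 + 3.2pb, so pb = 85.
Sellers receive ps = 85 + 49 = 134; q' = 993 − 8·85 = 313.
The subsidy expands output by 313 − 201 = 112 past the efficient level; on those units the gap between marginal cost and willingness to pay runs from 0 up to 49.
DWL = ½ × 49 × 112 = 2744.

Deadweight loss = £2744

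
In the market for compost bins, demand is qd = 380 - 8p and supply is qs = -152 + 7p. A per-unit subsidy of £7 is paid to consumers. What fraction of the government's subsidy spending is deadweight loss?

DWL / government spending = 49/459

Pre-subsidy: 380 - 8p = -152 + 7p gives p* = 532/15, q* = 1444/15.
With the rebate, buyers effectively pay pb = ps − 7, where ps is the price sellers receive.
Demand in terms of ps becomes qd = 380 − 8(ps − 7) = 436 - 8ps. Setting this equal to supply: 436 - 8ps = -152 + 7ps, so ps = 39.2.
Buyers pay pb = 39.2 − 7 = 32.2; q' = -152 + 7·39.2 = 122.4.
ΔCS = ½(1444/15 + 122.4)(532/15 − 32.2) = 16072/45; ΔPS = ½(1444/15 + 122.4)(39.2 − 532/15) = 18368/45.
Government spending = 7 × 122.4 = 856.8.
DWL = ½ × 7 × (122.4 − 1444/15) = 1372/15; fraction = (1372/15) / 856.8 = 49/459.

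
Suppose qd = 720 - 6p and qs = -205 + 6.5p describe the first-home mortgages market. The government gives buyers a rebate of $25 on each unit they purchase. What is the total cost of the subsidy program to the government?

Pre-subsidy: 720 - 6p = -205 + 6.5p gives p* = 74, q* = 276.
With the rebate, buyers effectively pay pb = ps − 25, where ps is the price sellers receive.
Demand in terms of ps becomes qd = 720 − 6(ps − 25) = 870 - 6ps. Setting this equal to supply: 870 - 6ps = -205 + 6.5ps, so ps = 86.
Buyers pay pb = 86 − 25 = 61; q' = -205 + 6.5·86 = 354.
Government outlay = subsidy × quantity = 25 × 354 = 8850.

Government cost = $8850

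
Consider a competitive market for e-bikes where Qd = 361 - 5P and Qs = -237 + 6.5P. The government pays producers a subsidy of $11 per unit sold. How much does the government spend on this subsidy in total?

Government cost = 33418/23

Pre-subsidy: 361 - 5P = -237 + 6.5P gives P* = 52, Q* = 101.
With the subsidy, sellers receive Ps = Pb + 11 for each unit, where Pb is the price buyers pay.
Supply in terms of Pb becomes Qs = -237 + 6.5(Pb + 11) = -165.5 + 6.5Pb. Setting this equal to demand: 361 - 5Pb = -165.5 + 6.5Pb, so Pb = 1053/23.
Sellers receive Ps = 1053/23 + 11 = 1306/23; Q' = 361 − 5·(1053/23) = 3038/23.
Government outlay = subsidy × quantity = 11 × 3038/23 = 33418/23.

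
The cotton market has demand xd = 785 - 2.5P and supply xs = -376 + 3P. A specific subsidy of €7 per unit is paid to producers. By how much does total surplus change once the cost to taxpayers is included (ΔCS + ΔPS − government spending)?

Net change in total surplus = -735/22

Pre-subsidy: 785 - 2.5P = -376 + 3P gives P* = 2322/11, x* = 2830/11.
With the subsidy, sellers receive Ps = Pb + 7 for each unit, where Pb is the price buyers pay.
Supply in terms of Pb becomes xs = -376 + 3(Pb + 7) = -355 + 3Pb. Setting this equal to demand: 785 - 2.5Pb = -355 + 3Pb, so Pb = 2280/11.
Sellers receive Ps = 2280/11 + 7 = 2357/11; x' = 785 − 2.5·(2280/11) = 2935/11.
ΔCS = ½(2830/11 + 2935/11)(2322/11 − 2280/11) = 121065/121; ΔPS = ½(2830/11 + 2935/11)(2357/11 − 2322/11) = 201775/242.
Government spending = 7 × 2935/11 = 20545/11.
Net change = 121065/121 + 201775/242 − 20545/11 = -735/22. The loss equals the DWL triangle ½·7·105/11.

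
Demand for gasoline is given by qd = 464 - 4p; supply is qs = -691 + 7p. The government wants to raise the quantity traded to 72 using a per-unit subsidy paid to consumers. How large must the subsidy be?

At q = 72, invert demand for the buyer price: pb = (464 − 72)/4 = 98; invert supply for the seller price: ps = (72 − (-691))/7 = 109.
The subsidy must fill the gap: s = ps − pb = 109 − 98 = 11.

Required subsidy s = 11 per unit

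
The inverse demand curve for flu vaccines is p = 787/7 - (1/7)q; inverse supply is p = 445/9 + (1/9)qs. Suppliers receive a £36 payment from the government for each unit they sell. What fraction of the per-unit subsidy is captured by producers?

Pre-subsidy: 787/7 - (1/7)q = 445/9 + (1/9)q gives q* = 248 and p* = 77.
With the subsidy, sellers receive ps = pb + 36 for each unit, where pb is the price buyers pay.
On the curves, pb = 787/7 - (1/7)q and ps = 445/9 + (1/9)q; the wedge ps − pb = 36 gives 445/9 + (1/9)q − (787/7 - (1/7)q) = 36, so q' = 389.75.
Then pb = 787/7 − (1/7)·389.75 = 56.75 and ps = 445/9 + (1/9)·389.75 = 92.75.
Buyers' price falls by p* − pb = 77 − 56.75 = 20.25; sellers' price rises by ps − p* = 92.75 − 77 = 15.75.
So producers capture 15.75/36 = 0.4375 of each unit of subsidy.

Producer share = 0.4375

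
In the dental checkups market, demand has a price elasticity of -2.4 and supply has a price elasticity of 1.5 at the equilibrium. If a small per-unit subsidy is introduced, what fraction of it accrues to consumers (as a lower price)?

Consumer share = 5/13

For a small subsidy around the equilibrium, the benefit split depends on the relative slopes, which at a point are proportional to the elasticities.
Buyer share = εs/(εs + |εd|) = 1.5/(1.5 + 2.4) = 5/13; seller share = |εd|/(εs + |εd|) = 8/13.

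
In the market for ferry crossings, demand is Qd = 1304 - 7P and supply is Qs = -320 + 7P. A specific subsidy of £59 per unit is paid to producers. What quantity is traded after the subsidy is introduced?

Q' = 698.5

Pre-subsidy: 1304 - 7P = -320 + 7P gives P* = 116, Q* = 492.
With the subsidy, sellers receive Ps = Pb + 59 for each unit, where Pb is the price buyers pay.
Supply in terms of Pb becomes Qs = -320 + 7(Pb + 59) = 93 + 7Pb. Setting this equal to demand: 1304 - 7Pb = 93 + 7Pb, so Pb = 86.5.
Sellers receive Ps = 86.5 + 59 = 145.5; Q' = 1304 − 7·86.5 = 698.5.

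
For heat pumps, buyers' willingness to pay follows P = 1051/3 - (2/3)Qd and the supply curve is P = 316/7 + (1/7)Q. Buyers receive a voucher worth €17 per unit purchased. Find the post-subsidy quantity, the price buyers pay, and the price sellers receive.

Q' = 398; buyers pay €85; sellers receive €102

Pre-subsidy: 1051/3 - (2/3)Q = 316/7 + (1/7)Q gives Q* = 377 and P* = 99.
With the rebate, buyers effectively pay Pb = Ps − 17, where Ps is the price sellers receive.
On the curves, Pb = 1051/3 - (2/3)Q and Ps = 316/7 + (1/7)Q; the wedge Ps − Pb = 17 gives 316/7 + (1/7)Q − (1051/3 - (2/3)Q) = 17, so Q' = 398.
Then Pb = 1051/3 − (2/3)·398 = 85 and Ps = 316/7 + (1/7)·398 = 102.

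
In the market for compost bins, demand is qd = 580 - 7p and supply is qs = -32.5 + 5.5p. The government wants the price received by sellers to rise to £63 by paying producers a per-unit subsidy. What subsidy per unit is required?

At a seller price of 63, quantity supplied is -32.5 + 5.5·63 = 314.
Buyers absorb 314 only when they pay pb with 580 − 7·pb = 314, i.e. pb = 38.
s = ps − pb = 63 − 38 = 25.

Required subsidy s = £25 per unit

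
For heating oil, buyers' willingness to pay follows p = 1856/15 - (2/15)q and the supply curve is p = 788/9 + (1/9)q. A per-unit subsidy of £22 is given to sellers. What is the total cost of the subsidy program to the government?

Pre-subsidy: 1856/15 - (2/15)q = 788/9 + (1/9)q gives q* = 148 and p* = 104.
With the subsidy, sellers receive ps = pb + 22 for each unit, where pb is the price buyers pay.
On the curves, pb = 1856/15 - (2/15)q and ps = 788/9 + (1/9)q; the wedge ps − pb = 22 gives 788/9 + (1/9)q − (1856/15 - (2/15)q) = 22, so q' = 238.
Then pb = 1856/15 − (2/15)·238 = 92 and ps = 788/9 + (1/9)·238 = 114.
Government outlay = subsidy × quantity = 22 × 238 = 5236.

Government cost = £5236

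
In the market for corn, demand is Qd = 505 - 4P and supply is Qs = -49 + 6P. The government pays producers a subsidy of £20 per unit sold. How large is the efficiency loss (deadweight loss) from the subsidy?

Deadweight loss = £480

Pre-subsidy: 505 - 4P = -49 + 6P gives P* = 55.4, Q* = 283.4.
With the subsidy, sellers receive Ps = Pb + 20 for each unit, where Pb is the price buyers pay.
Supply in terms of Pb becomes Qs = -49 + 6(Pb + 20) = 71 + 6Pb. Setting this equal to demand: 505 - 4Pb = 71 + 6Pb, so Pb = 43.4.
Sellers receive Ps = 43.4 + 20 = 63.4; Q' = 505 − 4·43.4 = 331.4.
The subsidy expands output by 331.4 − 283.4 = 48 past the efficient level; on those units the gap between marginal cost and willingness to pay runs from 0 up to 20.
DWL = ½ × 20 × 48 = 480.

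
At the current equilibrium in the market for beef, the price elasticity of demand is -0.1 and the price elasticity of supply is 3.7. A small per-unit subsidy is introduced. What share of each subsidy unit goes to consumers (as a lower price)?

For a small subsidy around the equilibrium, the benefit split depends on the relative slopes, which at a point are proportional to the elasticities.
Buyer share = εs/(εs + |εd|) = 3.7/(3.7 + 0.1) = 37/38; seller share = |εd|/(εs + |εd|) = 1/38.

Consumer share = 37/38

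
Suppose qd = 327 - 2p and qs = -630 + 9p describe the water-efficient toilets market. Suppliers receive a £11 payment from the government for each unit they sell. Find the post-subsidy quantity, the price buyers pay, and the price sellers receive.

Pre-subsidy: 327 - 2p = -630 + 9p gives p* = 87, q* = 153.
With the subsidy, sellers receive ps = pb + 11 for each unit, where pb is the price buyers pay.
Supply in terms of pb becomes qs = -630 + 9(pb + 11) = -531 + 9pb. Setting this equal to demand: 327 - 2pb = -531 + 9pb, so pb = 78.
Sellers receive ps = 78 + 11 = 89; q' = 327 − 2·78 = 171.

q' = 171; buyers pay £78; sellers receive £89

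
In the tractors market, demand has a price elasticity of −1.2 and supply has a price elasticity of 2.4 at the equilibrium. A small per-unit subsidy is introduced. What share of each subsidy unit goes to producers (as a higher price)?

Producer share = 1/3

For a small subsidy around the equilibrium, the benefit split depends on the relative slopes, which at a point are proportional to the elasticities.
Buyer share = εs/(εs + |εd|) = 2.4/(2.4 + 1.2) = 2/3; seller share = |εd|/(εs + |εd|) = 1/3.
So producers capture 1/3 of the subsidy.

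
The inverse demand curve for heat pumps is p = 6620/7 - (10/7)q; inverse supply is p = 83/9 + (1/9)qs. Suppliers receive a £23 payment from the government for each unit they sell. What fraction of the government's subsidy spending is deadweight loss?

DWL / government spending = 1449/120896

Pre-subsidy: 6620/7 - (10/7)q = 83/9 + (1/9)q gives q* = 58999/97 and p* = 7450/97.
With the subsidy, sellers receive ps = pb + 23 for each unit, where pb is the price buyers pay.
On the curves, pb = 6620/7 - (10/7)q and ps = 83/9 + (1/9)q; the wedge ps − pb = 23 gives 83/9 + (1/9)q − (6620/7 - (10/7)q) = 23, so q' = 60448/97.
Then pb = 6620/7 − (10/7)·(60448/97) = 5380/97 and ps = 83/9 + (1/9)·(60448/97) = 7611/97.
ΔCS = ½(58999/97 + 60448/97)(7450/97 − 5380/97) = 123627645/9409; ΔPS = ½(58999/97 + 60448/97)(7611/97 − 7450/97) = 19230967/18818.
Government spending = 23 × 60448/97 = 1390304/97.
DWL = ½ × 23 × (60448/97 − 58999/97) = 33327/194; fraction = (33327/194) / (1390304/97) = 1449/120896.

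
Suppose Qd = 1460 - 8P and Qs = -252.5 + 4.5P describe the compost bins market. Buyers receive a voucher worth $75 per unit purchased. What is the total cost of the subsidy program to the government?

Pre-subsidy: 1460 - 8P = -252.5 + 4.5P gives P* = 137, Q* = 364.
With the rebate, buyers effectively pay Pb = Ps − 75, where Ps is the price sellers receive.
Demand in terms of Ps becomes Qd = 1460 − 8(Ps − 75) = 2060 - 8Ps. Setting this equal to supply: 2060 - 8Ps = -252.5 + 4.5Ps, so Ps = 185.
Buyers pay Pb = 185 − 75 = 110; Q' = -252.5 + 4.5·185 = 580.
Government outlay = subsidy × quantity = 75 × 580 = 43500.

Government cost = $43500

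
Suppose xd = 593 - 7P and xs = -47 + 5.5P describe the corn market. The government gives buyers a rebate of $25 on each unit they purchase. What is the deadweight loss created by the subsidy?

Deadweight loss = $962.5

Pre-subsidy: 593 - 7P = -47 + 5.5P gives P* = 51.2, x* = 234.6.
With the rebate, buyers effectively pay Pb = Ps − 25, where Ps is the price sellers receive.
Demand in terms of Ps becomes xd = 593 − 7(Ps − 25) = 768 - 7Ps. Setting this equal to supply: 768 - 7Ps = -47 + 5.5Ps, so Ps = 65.2.
Buyers pay Pb = 65.2 − 25 = 40.2; x' = -47 + 5.5·65.2 = 311.6.
The subsidy expands output by 311.6 − 234.6 = 77 past the efficient level; on those units the gap between marginal cost and willingness to pay runs from 0 up to 25.
DWL = ½ × 25 × 77 = 962.5.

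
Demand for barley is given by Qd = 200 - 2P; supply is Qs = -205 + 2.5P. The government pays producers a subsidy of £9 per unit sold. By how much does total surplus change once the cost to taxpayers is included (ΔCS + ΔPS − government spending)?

Pre-subsidy: 200 - 2P = -205 + 2.5P gives P* = 90, Q* = 20.
With the subsidy, sellers receive Ps = Pb + 9 for each unit, where Pb is the price buyers pay.
Supply in terms of Pb becomes Qs = -205 + 2.5(Pb + 9) = -182.5 + 2.5Pb. Setting this equal to demand: 200 - 2Pb = -182.5 + 2.5Pb, so Pb = 85.
Sellers receive Ps = 85 + 9 = 94; Q' = 200 − 2·85 = 30.
ΔCS = ½(20 + 30)(90 − 85) = 125; ΔPS = ½(20 + 30)(94 − 90) = 100.
Government spending = 9 × 30 = 270.
Net change = 125 + 100 − 270 = -45. The loss equals the DWL triangle ½·9·10.

Net change in total surplus = -£45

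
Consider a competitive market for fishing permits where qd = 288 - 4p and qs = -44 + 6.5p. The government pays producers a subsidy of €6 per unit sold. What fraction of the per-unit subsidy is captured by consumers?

Pre-subsidy: 288 - 4p = -44 + 6.5p gives p* = 664/21, q* = 3392/21.
With the subsidy, sellers receive ps = pb + 6 for each unit, where pb is the price buyers pay.
Supply in terms of pb becomes qs = -44 + 6.5(pb + 6) = -5 + 6.5pb. Setting this equal to demand: 288 - 4pb = -5 + 6.5pb, so pb = 586/21.
Sellers receive ps = 586/21 + 6 = 712/21; q' = 288 − 4·(586/21) = 3704/21.
Buyers' price falls by p* − pb = 664/21 − 586/21 = 26/7; sellers' price rises by ps − p* = 712/21 − 664/21 = 16/7.
So consumers capture (26/7)/6 = 13/21 of each unit of subsidy.

Consumer share = 13/21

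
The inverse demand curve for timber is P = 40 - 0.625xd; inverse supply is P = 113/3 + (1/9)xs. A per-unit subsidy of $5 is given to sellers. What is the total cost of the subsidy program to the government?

Pre-subsidy: 40 - 0.625x = 113/3 + (1/9)x gives x* = 168/53 and P* = 2015/53.
With the subsidy, sellers receive Ps = Pb + 5 for each unit, where Pb is the price buyers pay.
On the curves, Pb = 40 - 0.625x and Ps = 113/3 + (1/9)x; the wedge Ps − Pb = 5 gives 113/3 + (1/9)x − (40 - 0.625x) = 5, so x' = 528/53.
Then Pb = 40 − 0.625·(528/53) = 1790/53 and Ps = 113/3 + (1/9)·(528/53) = 2055/53.
Government outlay = subsidy × quantity = 5 × 528/53 = 2640/53.

Government cost = 2640/53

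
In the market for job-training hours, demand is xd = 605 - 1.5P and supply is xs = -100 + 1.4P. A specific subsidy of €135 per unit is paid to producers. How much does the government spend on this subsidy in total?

Pre-subsidy: 605 - 1.5P = -100 + 1.4P gives P* = 7050/29, x* = 6970/29.
With the subsidy, sellers receive Ps = Pb + 135 for each unit, where Pb is the price buyers pay.
Supply in terms of Pb becomes xs = -100 + 1.4(Pb + 135) = 89 + 1.4Pb. Setting this equal to demand: 605 - 1.5Pb = 89 + 1.4Pb, so Pb = 5160/29.
Sellers receive Ps = 5160/29 + 135 = 9075/29; x' = 605 − 1.5·(5160/29) = 9805/29.
Government outlay = subsidy × quantity = 135 × 9805/29 = 1323675/29.

Government cost = 1323675/29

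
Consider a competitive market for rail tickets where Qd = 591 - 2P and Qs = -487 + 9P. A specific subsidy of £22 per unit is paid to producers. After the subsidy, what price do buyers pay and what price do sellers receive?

Pre-subsidy: 591 - 2P = -487 + 9P gives P* = 98, Q* = 395.
With the subsidy, sellers receive Ps = Pb + 22 for each unit, where Pb is the price buyers pay.
Supply in terms of Pb becomes Qs = -487 + 9(Pb + 22) = -289 + 9Pb. Setting this equal to demand: 591 - 2Pb = -289 + 9Pb, so Pb = 80.
Sellers receive Ps = 80 + 22 = 102; Q' = 591 − 2·80 = 431.

Buyers pay £80; sellers receive £102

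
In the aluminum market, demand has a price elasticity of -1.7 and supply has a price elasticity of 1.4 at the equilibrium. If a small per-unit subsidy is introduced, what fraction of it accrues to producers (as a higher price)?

For a small subsidy around the equilibrium, the benefit split depends on the relative slopes, which at a point are proportional to the elasticities.
Buyer share = εs/(εs + |εd|) = 1.4/(1.4 + 1.7) = 14/31; seller share = |εd|/(εs + |εd|) = 17/31.
So producers capture 17/31 of the subsidy.

Producer share = 17/31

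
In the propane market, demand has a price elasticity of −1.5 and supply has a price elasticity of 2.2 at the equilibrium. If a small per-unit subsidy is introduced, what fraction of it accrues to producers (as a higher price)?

For a small subsidy around the equilibrium, the benefit split depends on the relative slopes, which at a point are proportional to the elasticities.
Buyer share = εs/(εs + |εd|) = 2.2/(2.2 + 1.5) = 22/37; seller share = |εd|/(εs + |εd|) = 15/37.
So producers capture 15/37 of the subsidy.

Producer share = 15/37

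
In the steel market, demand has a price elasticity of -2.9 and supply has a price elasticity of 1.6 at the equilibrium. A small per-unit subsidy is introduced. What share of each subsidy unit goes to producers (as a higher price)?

Producer share = 29/45

For a small subsidy around the equilibrium, the benefit split depends on the relative slopes, which at a point are proportional to the elasticities.
Buyer share = εs/(εs + |εd|) = 1.6/(1.6 + 2.9) = 16/45; seller share = |εd|/(εs + |εd|) = 29/45.
So producers capture 29/45 of the subsidy.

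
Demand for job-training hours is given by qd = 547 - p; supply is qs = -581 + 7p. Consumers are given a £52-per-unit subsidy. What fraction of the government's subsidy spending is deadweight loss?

DWL / government spending = 13/258

Pre-subsidy: 547 - p = -581 + 7p gives p* = 141, q* = 406.
With the rebate, buyers effectively pay pb = ps − 52, where ps is the price sellers receive.
Demand in terms of ps becomes qd = 547 − 1(ps − 52) = 599 - ps. Setting this equal to supply: 599 - ps = -581 + 7ps, so ps = 147.5.
Buyers pay pb = 147.5 − 52 = 95.5; q' = -581 + 7·147.5 = 451.5.
ΔCS = ½(406 + 451.5)(141 − 95.5) = 19508.125; ΔPS = ½(406 + 451.5)(147.5 − 141) = 2786.875.
Government spending = 52 × 451.5 = 23478.
DWL = ½ × 52 × (451.5 − 406) = 1183; fraction = 1183 / 23478 = 13/258.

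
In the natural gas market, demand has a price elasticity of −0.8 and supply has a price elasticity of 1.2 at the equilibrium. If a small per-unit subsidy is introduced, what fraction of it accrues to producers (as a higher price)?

For a small subsidy around the equilibrium, the benefit split depends on the relative slopes, which at a point are proportional to the elasticities.
Buyer share = εs/(εs + |εd|) = 1.2/(1.2 + 0.8) = 0.6; seller share = |εd|/(εs + |εd|) = 0.4.
So producers capture 0.4 of the subsidy.

Producer share = 0.4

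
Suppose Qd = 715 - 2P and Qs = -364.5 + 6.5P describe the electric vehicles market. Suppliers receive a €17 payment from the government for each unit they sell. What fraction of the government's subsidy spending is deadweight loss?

Pre-subsidy: 715 - 2P = -364.5 + 6.5P gives P* = 127, Q* = 461.
With the subsidy, sellers receive Ps = Pb + 17 for each unit, where Pb is the price buyers pay.
Supply in terms of Pb becomes Qs = -364.5 + 6.5(Pb + 17) = -254 + 6.5Pb. Setting this equal to demand: 715 - 2Pb = -254 + 6.5Pb, so Pb = 114.
Sellers receive Ps = 114 + 17 = 131; Q' = 715 − 2·114 = 487.
ΔCS = ½(461 + 487)(127 − 114) = 6162; ΔPS = ½(461 + 487)(131 − 127) = 1896.
Government spending = 17 × 487 = 8279.
DWL = ½ × 17 × (487 − 461) = 221; fraction = 221 / 8279 = 13/487.

DWL / government spending = 13/487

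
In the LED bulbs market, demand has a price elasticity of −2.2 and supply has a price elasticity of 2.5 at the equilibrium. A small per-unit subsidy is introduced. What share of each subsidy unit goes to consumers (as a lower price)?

Consumer share = 25/47

For a small subsidy around the equilibrium, the benefit split depends on the relative slopes, which at a point are proportional to the elasticities.
Buyer share = εs/(εs + |εd|) = 2.5/(2.5 + 2.2) = 25/47; seller share = |εd|/(εs + |εd|) = 22/47.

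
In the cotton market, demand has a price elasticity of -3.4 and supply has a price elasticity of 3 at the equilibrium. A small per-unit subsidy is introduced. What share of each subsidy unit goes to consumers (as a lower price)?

Consumer share = 0.46875

For a small subsidy around the equilibrium, the benefit split depends on the relative slopes, which at a point are proportional to the elasticities.
Buyer share = εs/(εs + |εd|) = 3/(3 + 3.4) = 0.46875; seller share = |εd|/(εs + |εd|) = 0.53125.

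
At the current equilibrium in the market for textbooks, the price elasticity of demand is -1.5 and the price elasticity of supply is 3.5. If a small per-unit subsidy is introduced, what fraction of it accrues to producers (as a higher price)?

Producer share = 0.3

For a small subsidy around the equilibrium, the benefit split depends on the relative slopes, which at a point are proportional to the elasticities.
Buyer share = εs/(εs + |εd|) = 3.5/(3.5 + 1.5) = 0.7; seller share = |εd|/(εs + |εd|) = 0.3.
So producers capture 0.3 of the subsidy.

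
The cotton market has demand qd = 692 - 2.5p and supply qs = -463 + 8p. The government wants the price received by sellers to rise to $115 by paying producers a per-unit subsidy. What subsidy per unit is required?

At a seller price of 115, quantity supplied is -463 + 8·115 = 457.
Buyers absorb 457 only when they pay pb with 692 − 2.5·pb = 457, i.e. pb = 94.
s = ps − pb = 115 − 94 = 21.

Required subsidy s = $21 per unit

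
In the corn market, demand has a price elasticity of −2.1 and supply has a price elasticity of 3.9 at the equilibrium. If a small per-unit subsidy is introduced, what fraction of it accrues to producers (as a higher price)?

For a small subsidy around the equilibrium, the benefit split depends on the relative slopes, which at a point are proportional to the elasticities.
Buyer share = εs/(εs + |εd|) = 3.9/(3.9 + 2.1) = 0.65; seller share = |εd|/(εs + |εd|) = 0.35.
So producers capture 0.35 of the subsidy.

Producer share = 0.35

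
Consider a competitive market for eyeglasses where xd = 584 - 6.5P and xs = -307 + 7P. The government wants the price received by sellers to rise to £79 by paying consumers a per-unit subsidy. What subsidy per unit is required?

Required subsidy s = £27 per unit

At a seller price of 79, quantity supplied is -307 + 7·79 = 246.
Buyers absorb 246 only when they pay Pb with 584 − 6.5·Pb = 246, i.e. Pb = 52.
s = Ps − Pb = 79 − 52 = 27.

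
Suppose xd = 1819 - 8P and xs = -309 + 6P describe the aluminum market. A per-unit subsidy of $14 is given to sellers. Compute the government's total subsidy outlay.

Pre-subsidy: 1819 - 8P = -309 + 6P gives P* = 152, x* = 603.
With the subsidy, sellers receive Ps = Pb + 14 for each unit, where Pb is the price buyers pay.
Supply in terms of Pb becomes xs = -309 + 6(Pb + 14) = -225 + 6Pb. Setting this equal to demand: 1819 - 8Pb = -225 + 6Pb, so Pb = 146.
Sellers receive Ps = 146 + 14 = 160; x' = 1819 − 8·146 = 651.
Government outlay = subsidy × quantity = 14 × 651 = 9114.

Government cost = $9114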